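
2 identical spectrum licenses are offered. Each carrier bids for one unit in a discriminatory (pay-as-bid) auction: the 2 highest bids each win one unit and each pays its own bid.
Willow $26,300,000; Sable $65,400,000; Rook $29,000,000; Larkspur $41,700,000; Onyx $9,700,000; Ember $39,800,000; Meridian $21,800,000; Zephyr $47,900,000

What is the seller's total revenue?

Sorting: 65,400,000 (Sable), 47,900,000 (Zephyr), 41,700,000 (Larkspur), 39,800,000 (Ember), …
The 2 highest are Sable, Zephyr.
Total revenue = 65,400,000 + 47,900,000 = $113,300,000.

Total revenue: $113,300,000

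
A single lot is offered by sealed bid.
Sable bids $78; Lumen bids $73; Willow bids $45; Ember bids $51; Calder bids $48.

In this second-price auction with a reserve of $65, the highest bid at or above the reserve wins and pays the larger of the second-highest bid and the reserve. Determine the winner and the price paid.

Sable pays $73

Bids ranked: 78 (Sable) > 73 (Lumen) > 51 (Ember) > 48 (Calder) > 45 (Willow)
Highest eligible bid: Sable at $78.
max(second-highest $73, reserve $65) = $73; the reserve does not bind.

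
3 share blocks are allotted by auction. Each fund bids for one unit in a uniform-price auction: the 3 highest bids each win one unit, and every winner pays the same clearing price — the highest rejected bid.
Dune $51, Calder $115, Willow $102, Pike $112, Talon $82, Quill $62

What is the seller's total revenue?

Sorting: 115 (Calder), 112 (Pike), 102 (Willow), 82 (Talon), 62 (Quill), …
Top 3: Calder, Pike, Willow.
Clearing price = highest rejected bid = $82.
Total revenue = 3 × $82 = $246.

Total revenue: $246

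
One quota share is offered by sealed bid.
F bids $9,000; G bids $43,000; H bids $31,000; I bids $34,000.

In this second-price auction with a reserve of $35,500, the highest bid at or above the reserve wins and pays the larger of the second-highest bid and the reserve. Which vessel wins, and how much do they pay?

G pays $35,500

Bids in order: 43,000 (G) > 34,000 (I) > 31,000 (H) > 9,000 (F)
Highest eligible bid: G at $43,000.
max(second-highest $34,000, reserve $35,500) = $35,500.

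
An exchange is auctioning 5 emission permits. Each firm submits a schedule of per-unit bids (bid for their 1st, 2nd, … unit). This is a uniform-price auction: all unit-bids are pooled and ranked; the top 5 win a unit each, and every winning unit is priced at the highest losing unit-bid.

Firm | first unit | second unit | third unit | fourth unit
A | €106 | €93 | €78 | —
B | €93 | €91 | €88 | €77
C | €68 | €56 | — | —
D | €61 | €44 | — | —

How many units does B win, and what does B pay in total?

Pooled unit-bids ranked (top 5): 106 (A-1), 93 (A-2), 93 (B-1), 91 (B-2), 88 (B-3)
First bid not allocated: €78.
B wins 3 unit(s) at €78 each.

B: 3 units, pays €234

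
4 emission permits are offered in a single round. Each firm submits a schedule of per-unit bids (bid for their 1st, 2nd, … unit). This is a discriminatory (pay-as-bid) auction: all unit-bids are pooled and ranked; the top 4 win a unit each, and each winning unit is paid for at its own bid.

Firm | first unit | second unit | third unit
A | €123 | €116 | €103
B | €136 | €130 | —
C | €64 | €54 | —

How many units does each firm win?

All unit-bids, highest first — top 4: 136 (B-1), 130 (B-2), 123 (A-1), 116 (A-2)
Next rejected bid: €103 (not a price — pay-as-bid).
Allocation: A 2, B 2.

A 2, B 2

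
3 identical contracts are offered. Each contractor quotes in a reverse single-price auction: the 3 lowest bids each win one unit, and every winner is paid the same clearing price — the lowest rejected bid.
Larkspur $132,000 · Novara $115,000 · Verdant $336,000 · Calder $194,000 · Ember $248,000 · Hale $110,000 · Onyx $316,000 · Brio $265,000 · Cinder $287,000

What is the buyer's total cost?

Sorting: 110,000 (Hale), 115,000 (Novara), 132,000 (Larkspur), 194,000 (Calder), 248,000 (Ember), …
Lowest 3: Hale, Novara, Larkspur.
First losing bid is Calder's $194,000, which sets the uniform price.
Total cost = 3 × $194,000 = $582,000.

Total cost: $582,000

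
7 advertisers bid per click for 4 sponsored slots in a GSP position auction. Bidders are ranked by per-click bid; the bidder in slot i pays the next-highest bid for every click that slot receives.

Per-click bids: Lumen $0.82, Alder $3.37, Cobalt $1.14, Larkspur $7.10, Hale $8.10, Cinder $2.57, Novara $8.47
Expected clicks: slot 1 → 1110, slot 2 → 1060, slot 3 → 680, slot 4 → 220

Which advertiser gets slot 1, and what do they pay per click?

Novara; $8.10 per click

Sorting advertisers: $8.47 (Novara) > $8.10 (Hale) > $7.10 (Larkspur) > $3.37 (Alder) > $2.57 (Cinder) > …
Slot 1 goes to the first-ranked bidder, Novara, who pays the next bid down: $8.10/click.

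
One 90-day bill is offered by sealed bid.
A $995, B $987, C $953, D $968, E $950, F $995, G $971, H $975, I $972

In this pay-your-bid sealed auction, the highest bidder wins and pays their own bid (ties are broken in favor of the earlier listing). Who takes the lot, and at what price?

Sorting bids: 995 (A) > 995 (F) > 987 (B) > 975 (H) > 972 (I) > 971 (G) > …
A and F tie at $995; tie-break gives it to A.
First-price: A pays what they bid, $995.

A pays $995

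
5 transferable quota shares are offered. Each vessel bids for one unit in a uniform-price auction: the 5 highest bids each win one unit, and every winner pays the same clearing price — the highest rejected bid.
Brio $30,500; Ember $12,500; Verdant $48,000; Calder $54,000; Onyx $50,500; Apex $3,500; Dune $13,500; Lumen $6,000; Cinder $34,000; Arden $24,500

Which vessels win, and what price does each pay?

Sorting: 54,000 (Calder), 50,500 (Onyx), 48,000 (Verdant), 34,000 (Cinder), 30,500 (Brio), 24,500 (Arden), 13,500 (Dune), …
The 5 highest are Calder, Onyx, Verdant, Cinder, Brio.
Clearing price = highest rejected bid = $24,500.

Calder, Onyx, Verdant, Cinder, Brio; each pays $24,500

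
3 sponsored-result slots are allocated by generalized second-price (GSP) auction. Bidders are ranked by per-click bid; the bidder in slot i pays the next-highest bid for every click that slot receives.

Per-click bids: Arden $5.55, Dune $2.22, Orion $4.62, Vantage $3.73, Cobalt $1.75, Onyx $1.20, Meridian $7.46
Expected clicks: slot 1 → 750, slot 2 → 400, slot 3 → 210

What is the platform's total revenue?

Total revenue: $6793.80

Per-click bids in order: $7.46 (Meridian) > $5.55 (Arden) > $4.62 (Orion) > $3.73 (Vantage) > …
Slot 1: Meridian pays $5.55 × 750 = $4162.50
Slot 2: Arden pays $4.62 × 400 = $1848.00
Slot 3: Orion pays $3.73 × 210 = $783.30
Total = $6793.80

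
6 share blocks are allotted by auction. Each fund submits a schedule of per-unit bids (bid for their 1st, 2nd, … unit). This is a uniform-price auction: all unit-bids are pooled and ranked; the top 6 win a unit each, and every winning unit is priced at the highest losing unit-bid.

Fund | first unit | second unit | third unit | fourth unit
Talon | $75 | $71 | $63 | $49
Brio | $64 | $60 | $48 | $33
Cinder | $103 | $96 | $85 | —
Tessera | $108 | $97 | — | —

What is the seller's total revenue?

Pooled unit-bids ranked (top 6): 108 (Tessera-1), 103 (Cinder-1), 97 (Tessera-2), 96 (Cinder-2), 85 (Cinder-3), 75 (Talon-1)
Highest rejected unit-bid = $71.
Allocation: Cinder 3, Talon 1, Tessera 2. Every unit priced at $71.
Revenue = 6 × 71 = $426.

Total revenue: $426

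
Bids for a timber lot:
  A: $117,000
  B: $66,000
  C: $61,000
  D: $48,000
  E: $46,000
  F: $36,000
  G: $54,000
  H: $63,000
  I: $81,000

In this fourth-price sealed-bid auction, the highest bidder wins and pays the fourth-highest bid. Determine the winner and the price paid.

Bids in order: 117,000 (A) > 81,000 (I) > 66,000 (B) > 63,000 (H) > 61,000 (C) > 54,000 (G) > …
A is highest; pays the fourth-highest bid, $63,000.

A pays $63,000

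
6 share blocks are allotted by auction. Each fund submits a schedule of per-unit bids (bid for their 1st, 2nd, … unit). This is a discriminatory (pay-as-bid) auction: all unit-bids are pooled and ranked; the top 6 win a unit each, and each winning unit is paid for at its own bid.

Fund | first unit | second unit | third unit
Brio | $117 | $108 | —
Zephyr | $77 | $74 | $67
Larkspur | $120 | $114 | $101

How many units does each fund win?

Brio 2, Larkspur 3, Zephyr 1

All unit-bids, highest first — top 6: 120 (Larkspur-1), 117 (Brio-1), 114 (Larkspur-2), 108 (Brio-2), 101 (Larkspur-3), 77 (Zephyr-1)
Next rejected bid: $74 (not a price — pay-as-bid).
Allocation: Brio 2, Larkspur 3, Zephyr 1.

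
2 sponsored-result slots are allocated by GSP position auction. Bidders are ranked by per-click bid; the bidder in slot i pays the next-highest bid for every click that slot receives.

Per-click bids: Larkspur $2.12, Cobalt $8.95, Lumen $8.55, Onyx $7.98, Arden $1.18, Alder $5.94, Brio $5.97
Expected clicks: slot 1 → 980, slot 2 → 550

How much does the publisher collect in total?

Per-click bids in order: $8.95 (Cobalt) > $8.55 (Lumen) > $7.98 (Onyx) > …
Slot 1: Cobalt pays $8.55 × 980 = $8379.00
Slot 2: Lumen pays $7.98 × 550 = $4389.00
Total = $12768.00

Total revenue: $12768.00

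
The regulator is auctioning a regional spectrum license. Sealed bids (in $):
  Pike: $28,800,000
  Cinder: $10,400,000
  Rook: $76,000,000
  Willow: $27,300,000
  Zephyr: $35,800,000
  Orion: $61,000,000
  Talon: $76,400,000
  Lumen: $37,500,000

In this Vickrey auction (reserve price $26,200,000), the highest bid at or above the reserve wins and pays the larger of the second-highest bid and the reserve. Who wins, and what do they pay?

Talon pays $76,000,000

Sorting bids: 76,400,000 (Talon) > 76,000,000 (Rook) > 61,000,000 (Orion) > 37,500,000 (Lumen) > 35,800,000 (Zephyr) > 28,800,000 (Pike) > …
Highest eligible bid: Talon at $76,400,000.
max(second-highest $76,000,000, reserve $26,200,000) = $76,000,000; the reserve does not bind.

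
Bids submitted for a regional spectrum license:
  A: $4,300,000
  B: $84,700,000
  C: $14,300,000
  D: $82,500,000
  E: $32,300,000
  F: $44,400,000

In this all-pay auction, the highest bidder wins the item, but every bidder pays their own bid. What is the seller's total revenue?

Sorting bids: 84,700,000 (B) > 82,500,000 (D) > 44,400,000 (F) > 32,300,000 (E) > 14,300,000 (C) > 4,300,000 (A)
B wins with the top bid; all bids are sunk regardless.
Every bidder forfeits their bid regardless of winning.
Revenue = 4,300,000 + 84,700,000 + 14,300,000 + 82,500,000 + 32,300,000 + 44,400,000 = $262,500,000.

Total revenue: $262,500,000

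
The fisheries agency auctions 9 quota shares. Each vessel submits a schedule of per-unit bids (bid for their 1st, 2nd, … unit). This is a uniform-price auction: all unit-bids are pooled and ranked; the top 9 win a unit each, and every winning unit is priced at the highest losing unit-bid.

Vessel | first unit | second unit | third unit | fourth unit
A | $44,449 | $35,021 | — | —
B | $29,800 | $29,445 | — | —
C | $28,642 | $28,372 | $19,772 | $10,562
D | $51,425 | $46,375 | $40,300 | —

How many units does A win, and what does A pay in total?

Pooled unit-bids ranked (top 9): 51,425 (D-1), 46,375 (D-2), 44,449 (A-1), 40,300 (D-3), 35,021 (A-2), 29,800 (B-1), 29,445 (B-2), 28,642 (C-1), 28,372 (C-2)
The (k+1)-th unit-bid is $19,772.
A wins 2 unit(s) at $19,772 each.

A: 2 units, pays $39,544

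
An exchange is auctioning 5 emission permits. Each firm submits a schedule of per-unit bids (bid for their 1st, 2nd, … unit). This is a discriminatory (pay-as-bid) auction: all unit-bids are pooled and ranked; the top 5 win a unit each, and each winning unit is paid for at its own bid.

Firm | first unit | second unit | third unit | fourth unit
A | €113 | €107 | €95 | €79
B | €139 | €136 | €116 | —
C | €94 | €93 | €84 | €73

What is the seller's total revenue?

Pooled unit-bids ranked (top 5): 139 (B-1), 136 (B-2), 116 (B-3), 113 (A-1), 107 (A-2)
Next rejected bid: €95 (not a price — pay-as-bid).
Each winning unit pays its own bid.
Revenue = 139 + 136 + 116 + 113 + 107 = €611.

Total revenue: €611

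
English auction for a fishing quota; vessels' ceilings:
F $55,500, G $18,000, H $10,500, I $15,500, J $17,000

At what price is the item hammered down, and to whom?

F wins at $18,000

Sorting limits: 55,500 (F) > 18,000 (G) > 17,000 (J) > 15,500 (I) > 10,500 (H)
G is the last rival to drop out, at $18,000; F remains and wins at that price.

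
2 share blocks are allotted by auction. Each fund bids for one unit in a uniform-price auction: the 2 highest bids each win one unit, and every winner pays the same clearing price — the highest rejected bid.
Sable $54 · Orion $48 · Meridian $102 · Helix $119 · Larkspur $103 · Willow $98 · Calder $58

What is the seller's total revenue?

Total revenue: $204

Bids ranked high→low: 119 (Helix), 103 (Larkspur), 102 (Meridian), 98 (Willow), …
Winners (2 units): Helix, Larkspur.
Highest unsuccessful bid: $102 → clearing price.
Total revenue = 2 × $102 = $204.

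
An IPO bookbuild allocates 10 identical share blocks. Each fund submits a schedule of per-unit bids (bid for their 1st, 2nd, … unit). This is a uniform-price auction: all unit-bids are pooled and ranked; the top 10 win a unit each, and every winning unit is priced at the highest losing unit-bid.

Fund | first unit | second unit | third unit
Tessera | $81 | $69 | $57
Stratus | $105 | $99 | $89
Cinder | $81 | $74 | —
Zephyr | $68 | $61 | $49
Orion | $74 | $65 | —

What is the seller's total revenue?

Total revenue: $610

Pooled unit-bids ranked (top 10): 105 (Stratus-1), 99 (Stratus-2), 89 (Stratus-3), 81 (Tessera-1), 81 (Cinder-1), 74 (Cinder-2), 74 (Orion-1), 69 (Tessera-2), 68 (Zephyr-1), 65 (Orion-2)
Highest rejected unit-bid = $61.
Allocation: Cinder 2, Orion 2, Stratus 3, Tessera 2, Zephyr 1. Every unit priced at $61.
Revenue = 10 × 61 = $610.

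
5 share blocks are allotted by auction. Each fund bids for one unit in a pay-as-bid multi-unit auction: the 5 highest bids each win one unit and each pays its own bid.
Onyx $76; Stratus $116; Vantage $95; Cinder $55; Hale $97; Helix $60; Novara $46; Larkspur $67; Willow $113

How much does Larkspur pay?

Bids ranked high→low: 116 (Stratus), 113 (Willow), 97 (Hale), 95 (Vantage), 76 (Onyx), 67 (Larkspur), 60 (Helix), …
Top 5: Stratus, Willow, Hale, Vantage, Onyx.
Larkspur does not win → $0.

Larkspur pays $0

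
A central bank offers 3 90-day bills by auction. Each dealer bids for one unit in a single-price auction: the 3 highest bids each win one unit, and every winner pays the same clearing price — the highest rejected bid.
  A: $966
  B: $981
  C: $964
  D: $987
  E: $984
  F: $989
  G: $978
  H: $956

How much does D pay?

Bids ranked high→low: 989 (F), 987 (D), 984 (E), 981 (B), 978 (G), …
Winners (3 units): F, D, E.
Highest unsuccessful bid: $981 → clearing price.
D wins → pays $981.

D pays $981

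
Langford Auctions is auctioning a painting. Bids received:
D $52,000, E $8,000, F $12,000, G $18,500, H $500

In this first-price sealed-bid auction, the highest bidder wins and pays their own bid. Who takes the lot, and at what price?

D pays $52,000

Sorting bids: 52,000 (D) > 18,500 (G) > 12,000 (F) > 8,000 (E) > 500 (H)
D has the highest bid and pays exactly that: $52,000.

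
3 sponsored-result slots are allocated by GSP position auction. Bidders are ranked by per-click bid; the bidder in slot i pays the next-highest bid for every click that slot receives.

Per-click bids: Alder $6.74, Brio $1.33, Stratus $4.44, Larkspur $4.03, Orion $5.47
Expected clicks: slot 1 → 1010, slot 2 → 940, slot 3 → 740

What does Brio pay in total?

Per-click bids in order: $6.74 (Alder) > $5.47 (Orion) > $4.44 (Stratus) > $4.03 (Larkspur) > …
Brio ranks below slot 3 → no slot, pays nothing.

Brio pays $0.00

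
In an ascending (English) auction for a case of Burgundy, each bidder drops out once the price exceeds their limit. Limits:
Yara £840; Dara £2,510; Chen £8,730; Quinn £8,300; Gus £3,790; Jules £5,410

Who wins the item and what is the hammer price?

Chen wins at £8,300

Limits ranked: 8,730 (Chen) > 8,300 (Quinn) > 5,410 (Jules) > 3,790 (Gus) > 2,510 (Dara) > 840 (Yara)
Once the price passes £8,300, only Chen is left; the hammer falls at Quinn's limit of £8,300.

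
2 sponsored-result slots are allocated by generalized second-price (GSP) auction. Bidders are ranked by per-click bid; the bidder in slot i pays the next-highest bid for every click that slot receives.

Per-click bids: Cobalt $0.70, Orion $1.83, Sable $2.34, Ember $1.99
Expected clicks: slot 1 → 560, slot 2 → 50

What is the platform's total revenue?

Total revenue: $1205.90

Sorting advertisers: $2.34 (Sable) > $1.99 (Ember) > $1.83 (Orion) > …
Slot 1: Sable pays $1.99 × 560 = $1114.40
Slot 2: Ember pays $1.83 × 50 = $91.50
Total = $1205.90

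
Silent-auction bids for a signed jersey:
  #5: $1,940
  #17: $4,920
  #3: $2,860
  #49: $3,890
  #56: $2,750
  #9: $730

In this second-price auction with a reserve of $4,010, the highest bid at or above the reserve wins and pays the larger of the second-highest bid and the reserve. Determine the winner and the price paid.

Second-price auction with a reserve of $4,010: the highest bid at or above the reserve wins and pays the larger of the second-highest bid and the reserve.
Bids ranked: 4,920 (#17) > 3,890 (#49) > 2,860 (#3) > 2,750 (#56) > 1,940 (#5) > 730 (#9)
Highest eligible bid: #17 at $4,920.
Second-highest bid $3,890 is below the reserve $4,010, so the reserve binds → payment $4,010.

#17 pays $4,010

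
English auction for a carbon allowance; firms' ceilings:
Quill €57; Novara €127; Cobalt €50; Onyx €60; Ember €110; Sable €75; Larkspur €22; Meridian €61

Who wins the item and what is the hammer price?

Sorting limits: 127 (Novara) > 110 (Ember) > 75 (Sable) > 61 (Meridian) > 60 (Onyx) > 57 (Quill) > …
Bidding ends when Ember exits at €110; Novara takes it.

Novara wins at €110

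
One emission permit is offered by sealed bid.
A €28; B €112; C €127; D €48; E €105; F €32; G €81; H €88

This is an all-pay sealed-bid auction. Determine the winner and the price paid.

Bids in order: 127 (C) > 112 (B) > 105 (E) > 88 (H) > 81 (G) > 48 (D) > …
C wins with the top bid; all bids are sunk regardless.

C pays €127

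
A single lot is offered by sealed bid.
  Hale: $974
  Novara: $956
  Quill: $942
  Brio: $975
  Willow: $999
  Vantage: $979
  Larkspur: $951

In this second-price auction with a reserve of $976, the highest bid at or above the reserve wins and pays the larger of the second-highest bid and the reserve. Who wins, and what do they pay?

Willow pays $979

Bids in order: 999 (Willow) > 979 (Vantage) > 975 (Brio) > 974 (Hale) > 956 (Novara) > 951 (Larkspur) > …
Willow has the top bid at or above the reserve ($999).
Second-highest bid $979 exceeds the reserve $976 → payment $979.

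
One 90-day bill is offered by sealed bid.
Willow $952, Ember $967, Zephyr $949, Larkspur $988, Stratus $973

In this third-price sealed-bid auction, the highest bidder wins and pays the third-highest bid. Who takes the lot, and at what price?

Third-price sealed-bid auction: the highest bidder wins and pays the third-highest bid.
Bids ranked: 988 (Larkspur) > 973 (Stratus) > 967 (Ember) > 952 (Willow) > 949 (Zephyr)
Larkspur wins; payment is bid #3 in the ranking = $967.

Larkspur pays $967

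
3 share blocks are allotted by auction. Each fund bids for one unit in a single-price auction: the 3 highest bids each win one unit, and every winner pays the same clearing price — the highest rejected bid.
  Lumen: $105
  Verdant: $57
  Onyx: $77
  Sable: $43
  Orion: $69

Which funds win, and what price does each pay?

Lumen, Onyx, Orion; each pays $57

Bids ranked high→low: 105 (Lumen), 77 (Onyx), 69 (Orion), 57 (Verdant), 43 (Sable)
The 3 highest are Lumen, Onyx, Orion.
Highest unsuccessful bid: $57 → clearing price.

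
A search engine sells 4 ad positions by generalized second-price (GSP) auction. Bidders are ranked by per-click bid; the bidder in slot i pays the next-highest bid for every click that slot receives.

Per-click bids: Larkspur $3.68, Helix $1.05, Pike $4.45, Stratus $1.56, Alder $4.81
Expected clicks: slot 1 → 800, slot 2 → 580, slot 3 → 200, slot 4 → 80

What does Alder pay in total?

Ranked by bid: $4.81 (Alder) > $4.45 (Pike) > $3.68 (Larkspur) > $1.56 (Stratus) > $1.05 (Helix)
Alder holds slot 1 → pays next bid $4.45 × 800 clicks = $3560.00.

Alder pays $3560.00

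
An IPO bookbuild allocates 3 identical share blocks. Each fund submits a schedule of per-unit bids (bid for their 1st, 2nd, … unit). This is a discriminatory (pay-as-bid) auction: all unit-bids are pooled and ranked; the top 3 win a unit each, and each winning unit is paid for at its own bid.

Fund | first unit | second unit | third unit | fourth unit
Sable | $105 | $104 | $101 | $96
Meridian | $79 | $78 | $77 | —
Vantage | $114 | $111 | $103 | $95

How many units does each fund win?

Sable 1, Vantage 2

Pooled unit-bids ranked (top 3): 114 (Vantage-1), 111 (Vantage-2), 105 (Sable-1)
Next rejected bid: $104 (not a price — pay-as-bid).
Allocation: Sable 1, Vantage 2.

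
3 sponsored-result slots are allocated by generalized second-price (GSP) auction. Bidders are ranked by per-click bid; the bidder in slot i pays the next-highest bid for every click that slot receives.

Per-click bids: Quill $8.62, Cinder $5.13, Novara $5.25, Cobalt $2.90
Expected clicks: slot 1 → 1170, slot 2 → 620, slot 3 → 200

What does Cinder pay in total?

Ranked by bid: $8.62 (Quill) > $5.25 (Novara) > $5.13 (Cinder) > $2.90 (Cobalt)
Cinder holds slot 3 → pays next bid $2.90 × 200 clicks = $580.00.

Cinder pays $580.00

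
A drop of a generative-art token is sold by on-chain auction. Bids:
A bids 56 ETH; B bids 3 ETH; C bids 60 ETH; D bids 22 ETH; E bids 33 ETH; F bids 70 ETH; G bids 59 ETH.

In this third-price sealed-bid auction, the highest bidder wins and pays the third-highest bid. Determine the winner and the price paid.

Rule: the highest bidder wins and pays the third-highest bid.
Bids in order: 70 (F) > 60 (C) > 59 (G) > 56 (A) > 33 (E) > 22 (D) > …
F wins; payment is bid #3 in the ranking = 59 ETH.

F pays 59 ETH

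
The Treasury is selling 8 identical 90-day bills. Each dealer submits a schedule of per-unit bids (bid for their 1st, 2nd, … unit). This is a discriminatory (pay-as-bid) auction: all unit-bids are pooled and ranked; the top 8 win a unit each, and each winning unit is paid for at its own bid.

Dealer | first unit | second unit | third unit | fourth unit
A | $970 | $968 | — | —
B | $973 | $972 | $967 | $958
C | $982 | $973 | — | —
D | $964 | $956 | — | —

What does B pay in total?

B pays $2,912

Pooled unit-bids ranked (top 8): 982 (C-1), 973 (B-1), 973 (C-2), 972 (B-2), 970 (A-1), 968 (A-2), 967 (B-3), 964 (D-1)
Next rejected bid: $958 (not a price — pay-as-bid).
B's winning unit-bids: 973 + 972 + 967 = $2,912.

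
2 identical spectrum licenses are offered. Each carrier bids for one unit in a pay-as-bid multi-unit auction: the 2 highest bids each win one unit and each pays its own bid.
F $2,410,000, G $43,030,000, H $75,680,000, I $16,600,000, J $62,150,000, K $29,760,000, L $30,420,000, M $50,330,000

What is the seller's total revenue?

Ordering the bids: 75,680,000 (H), 62,150,000 (J), 50,330,000 (M), 43,030,000 (G), …
Top 2: H, J.
Total revenue = 75,680,000 + 62,150,000 = $137,830,000.

Total revenue: $137,830,000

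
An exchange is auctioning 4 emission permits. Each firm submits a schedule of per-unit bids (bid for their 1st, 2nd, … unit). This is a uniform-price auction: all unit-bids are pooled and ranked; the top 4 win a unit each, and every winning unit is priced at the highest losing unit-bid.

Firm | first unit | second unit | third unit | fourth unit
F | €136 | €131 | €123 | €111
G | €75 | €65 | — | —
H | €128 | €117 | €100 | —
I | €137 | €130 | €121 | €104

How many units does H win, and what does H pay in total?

Merging the schedules and taking the best 4: 137 (I-1), 136 (F-1), 131 (F-2), 130 (I-2)
First bid not allocated: €128.
H wins 0 unit(s) at €128 each.

H: 0 units, pays €0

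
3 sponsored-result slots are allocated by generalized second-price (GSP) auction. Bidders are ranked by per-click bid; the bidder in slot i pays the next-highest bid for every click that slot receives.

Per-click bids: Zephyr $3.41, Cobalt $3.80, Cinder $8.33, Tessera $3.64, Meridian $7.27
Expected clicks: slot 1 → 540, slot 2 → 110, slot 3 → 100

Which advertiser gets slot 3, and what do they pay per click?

Per-click bids in order: $8.33 (Cinder) > $7.27 (Meridian) > $3.80 (Cobalt) > $3.64 (Tessera) > …
Slot 3 goes to the third-ranked bidder, Cobalt, who pays the next bid down: $3.64/click.

Cobalt; $3.64 per click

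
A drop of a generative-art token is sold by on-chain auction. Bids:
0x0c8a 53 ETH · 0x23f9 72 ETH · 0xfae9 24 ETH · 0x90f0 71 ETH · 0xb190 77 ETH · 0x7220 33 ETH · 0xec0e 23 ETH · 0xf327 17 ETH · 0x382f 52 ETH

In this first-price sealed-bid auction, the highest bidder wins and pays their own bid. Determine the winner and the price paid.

0xb190 pays 77 ETH

Sorting bids: 77 (0xb190) > 72 (0x23f9) > 71 (0x90f0) > 53 (0x0c8a) > 52 (0x382f) > 33 (0x7220) > …
First-price: 0xb190 pays what they bid, 77 ETH.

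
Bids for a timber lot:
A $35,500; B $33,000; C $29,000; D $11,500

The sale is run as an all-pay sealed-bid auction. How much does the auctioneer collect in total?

Bids ranked: 35,500 (A) > 33,000 (B) > 29,000 (C) > 11,500 (D)
Every bidder forfeits their bid regardless of winning.
Revenue = 35,500 + 33,000 + 29,000 + 11,500 = $109,000.

Total revenue: $109,000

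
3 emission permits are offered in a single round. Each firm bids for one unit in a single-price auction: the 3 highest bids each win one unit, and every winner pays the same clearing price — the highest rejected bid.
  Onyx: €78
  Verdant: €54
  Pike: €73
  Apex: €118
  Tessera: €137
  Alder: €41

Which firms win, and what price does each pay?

Ordering the bids: 137 (Tessera), 118 (Apex), 78 (Onyx), 73 (Pike), 54 (Verdant), …
The 3 highest are Tessera, Apex, Onyx.
Clearing price = highest rejected bid = €73.

Tessera, Apex, Onyx; each pays €73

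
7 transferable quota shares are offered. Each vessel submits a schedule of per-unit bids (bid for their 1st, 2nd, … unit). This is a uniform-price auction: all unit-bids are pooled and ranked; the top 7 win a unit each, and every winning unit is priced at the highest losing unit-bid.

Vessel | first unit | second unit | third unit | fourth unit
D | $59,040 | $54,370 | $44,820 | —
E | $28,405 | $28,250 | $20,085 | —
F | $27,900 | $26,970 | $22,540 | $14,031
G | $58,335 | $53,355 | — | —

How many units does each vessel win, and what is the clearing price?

All unit-bids, highest first — top 7: 59,040 (D-1), 58,335 (G-1), 54,370 (D-2), 53,355 (G-2), 44,820 (D-3), 28,405 (E-1), 28,250 (E-2)
Highest rejected unit-bid = $27,900.
Allocation: D 3, E 2, G 2.

D 3, E 2, G 2; clearing price $27,900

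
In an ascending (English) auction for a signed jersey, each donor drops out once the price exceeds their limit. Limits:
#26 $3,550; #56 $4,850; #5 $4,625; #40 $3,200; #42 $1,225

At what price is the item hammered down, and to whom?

Rule: the price rises until one bidder remains; the winner pays the price at which the last rival dropped out.
Limits ranked: 4,850 (#56) > 4,625 (#5) > 3,550 (#26) > 3,200 (#40) > 1,225 (#42)
Bidding ends when #5 exits at $4,625; #56 takes it.

#56 wins at $4,625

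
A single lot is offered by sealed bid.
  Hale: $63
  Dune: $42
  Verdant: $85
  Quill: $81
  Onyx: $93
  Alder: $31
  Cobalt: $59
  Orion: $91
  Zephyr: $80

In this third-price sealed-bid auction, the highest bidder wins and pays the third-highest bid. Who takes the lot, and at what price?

Sorting bids: 93 (Onyx) > 91 (Orion) > 85 (Verdant) > 81 (Quill) > 80 (Zephyr) > 63 (Hale) > …
Onyx is highest; pays the third-highest bid, $85.

Onyx pays $85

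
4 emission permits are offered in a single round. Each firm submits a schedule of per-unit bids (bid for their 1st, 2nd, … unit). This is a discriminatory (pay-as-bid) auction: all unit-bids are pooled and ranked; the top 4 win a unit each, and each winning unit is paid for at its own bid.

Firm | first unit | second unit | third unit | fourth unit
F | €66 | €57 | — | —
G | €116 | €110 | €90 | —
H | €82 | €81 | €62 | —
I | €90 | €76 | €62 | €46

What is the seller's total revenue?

Total revenue: €406

All unit-bids, highest first — top 4: 116 (G-1), 110 (G-2), 90 (G-3), 90 (I-1)
Next rejected bid: €82 (not a price — pay-as-bid).
Each winning unit pays its own bid.
Revenue = 116 + 110 + 90 + 90 = €406.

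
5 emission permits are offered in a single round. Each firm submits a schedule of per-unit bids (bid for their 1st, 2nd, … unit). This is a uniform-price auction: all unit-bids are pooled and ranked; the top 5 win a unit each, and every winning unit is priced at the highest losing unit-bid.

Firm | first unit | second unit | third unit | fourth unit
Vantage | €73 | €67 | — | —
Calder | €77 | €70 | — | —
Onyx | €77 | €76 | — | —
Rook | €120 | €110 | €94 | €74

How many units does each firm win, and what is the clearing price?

Pooled unit-bids ranked (top 5): 120 (Rook-1), 110 (Rook-2), 94 (Rook-3), 77 (Calder-1), 77 (Onyx-1)
Highest rejected unit-bid = €76.
Allocation: Calder 1, Onyx 1, Rook 3.

Calder 1, Onyx 1, Rook 3; clearing price €76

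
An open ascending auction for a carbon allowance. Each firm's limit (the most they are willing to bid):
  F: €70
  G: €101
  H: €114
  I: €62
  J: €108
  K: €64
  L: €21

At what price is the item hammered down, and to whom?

Limits in order: 114 (H) > 108 (J) > 101 (G) > 70 (F) > 64 (K) > 62 (I) > …
Bidding ends when J exits at €108; H takes it.

H wins at €108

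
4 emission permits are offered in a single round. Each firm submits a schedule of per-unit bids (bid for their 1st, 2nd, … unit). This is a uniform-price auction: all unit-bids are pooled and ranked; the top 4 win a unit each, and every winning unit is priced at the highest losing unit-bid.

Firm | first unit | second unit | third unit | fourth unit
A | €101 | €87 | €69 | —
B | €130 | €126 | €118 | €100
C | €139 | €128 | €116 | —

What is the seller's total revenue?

All unit-bids, highest first — top 4: 139 (C-1), 130 (B-1), 128 (C-2), 126 (B-2)
Highest rejected unit-bid = €118.
Allocation: B 2, C 2. Every unit priced at €118.
Revenue = 4 × 118 = €472.

Total revenue: €472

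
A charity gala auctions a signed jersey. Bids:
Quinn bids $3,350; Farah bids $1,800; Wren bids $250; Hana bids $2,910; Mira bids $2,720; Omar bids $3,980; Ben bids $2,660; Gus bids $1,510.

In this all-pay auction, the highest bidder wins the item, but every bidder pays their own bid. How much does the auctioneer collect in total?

Sorting bids: 3,980 (Omar) > 3,350 (Quinn) > 2,910 (Hana) > 2,720 (Mira) > 2,660 (Ben) > 1,800 (Farah) > …
Every bidder forfeits their bid regardless of winning.
Revenue = 3,350 + 1,800 + 250 + 2,910 + 2,720 + 3,980 + 2,660 + 1,510 = $19,180.

Total revenue: $19,180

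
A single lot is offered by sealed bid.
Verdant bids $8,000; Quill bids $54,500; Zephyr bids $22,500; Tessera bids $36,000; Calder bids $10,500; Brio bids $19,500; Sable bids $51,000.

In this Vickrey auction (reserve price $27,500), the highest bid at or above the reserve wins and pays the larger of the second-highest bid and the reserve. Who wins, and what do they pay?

Quill pays $51,000

Bids ranked: 54,500 (Quill) > 51,000 (Sable) > 36,000 (Tessera) > 22,500 (Zephyr) > 19,500 (Brio) > 10,500 (Calder) > …
Highest eligible bid: Quill at $54,500.
max(second-highest $51,000, reserve $27,500) = $51,000; the reserve does not bind.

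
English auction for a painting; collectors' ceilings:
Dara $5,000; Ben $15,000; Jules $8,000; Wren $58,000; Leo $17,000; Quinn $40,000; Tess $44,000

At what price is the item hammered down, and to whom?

Limits in order: 58,000 (Wren) > 44,000 (Tess) > 40,000 (Quinn) > 17,000 (Leo) > 15,000 (Ben) > 8,000 (Jules) > …
Bidding ends when Tess exits at $44,000; Wren takes it.

Wren wins at $44,000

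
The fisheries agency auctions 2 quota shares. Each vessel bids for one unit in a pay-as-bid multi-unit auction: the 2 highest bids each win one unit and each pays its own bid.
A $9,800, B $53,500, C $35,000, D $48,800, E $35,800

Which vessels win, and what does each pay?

Sorting: 53,500 (B), 48,800 (D), 35,800 (E), 35,000 (C), …
Top 2: B, D.
Each winner pays its own bid: B $53,500, D $48,800.

B $53,500, D $48,800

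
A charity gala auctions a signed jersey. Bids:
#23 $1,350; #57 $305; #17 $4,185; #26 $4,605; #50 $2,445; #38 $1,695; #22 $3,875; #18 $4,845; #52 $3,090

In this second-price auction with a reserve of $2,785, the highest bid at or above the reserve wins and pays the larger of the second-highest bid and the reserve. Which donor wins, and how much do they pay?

Sorting bids: 4,845 (#18) > 4,605 (#26) > 4,185 (#17) > 3,875 (#22) > 3,090 (#52) > 2,445 (#50) > …
#18 has the top bid at or above the reserve ($4,845).
Second-highest bid $4,605 exceeds the reserve $2,785 → payment $4,605.

#18 pays $4,605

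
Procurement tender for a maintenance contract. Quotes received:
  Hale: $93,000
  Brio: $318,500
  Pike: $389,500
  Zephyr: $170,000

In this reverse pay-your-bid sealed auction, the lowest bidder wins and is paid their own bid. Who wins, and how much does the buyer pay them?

Rule: the lowest bidder wins and is paid their own bid.
Sorting bids: 93,000 (Hale) < 170,000 (Zephyr) < 318,500 (Brio) < 389,500 (Pike)
Hale is lowest → is paid own bid, $93,000.

Hale is paid $93,000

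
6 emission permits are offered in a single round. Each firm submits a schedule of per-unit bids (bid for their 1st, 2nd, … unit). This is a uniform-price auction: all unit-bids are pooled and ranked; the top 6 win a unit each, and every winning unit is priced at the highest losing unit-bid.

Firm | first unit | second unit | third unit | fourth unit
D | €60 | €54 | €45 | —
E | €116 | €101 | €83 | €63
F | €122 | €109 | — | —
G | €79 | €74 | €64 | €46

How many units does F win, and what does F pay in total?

F: 2 units, pays €148

Pooled unit-bids ranked (top 6): 122 (F-1), 116 (E-1), 109 (F-2), 101 (E-2), 83 (E-3), 79 (G-1)
The (k+1)-th unit-bid is €74.
F wins 2 unit(s) at €74 each.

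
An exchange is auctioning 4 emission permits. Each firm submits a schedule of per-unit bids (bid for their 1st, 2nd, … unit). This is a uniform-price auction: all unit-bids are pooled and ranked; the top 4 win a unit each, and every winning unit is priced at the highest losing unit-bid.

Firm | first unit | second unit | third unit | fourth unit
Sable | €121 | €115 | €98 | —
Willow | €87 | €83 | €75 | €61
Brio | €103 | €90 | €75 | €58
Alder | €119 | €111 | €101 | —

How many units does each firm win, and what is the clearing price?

Alder 2, Sable 2; clearing price €103

Pooled unit-bids ranked (top 4): 121 (Sable-1), 119 (Alder-1), 115 (Sable-2), 111 (Alder-2)
First bid not allocated: €103.
Allocation: Alder 2, Sable 2.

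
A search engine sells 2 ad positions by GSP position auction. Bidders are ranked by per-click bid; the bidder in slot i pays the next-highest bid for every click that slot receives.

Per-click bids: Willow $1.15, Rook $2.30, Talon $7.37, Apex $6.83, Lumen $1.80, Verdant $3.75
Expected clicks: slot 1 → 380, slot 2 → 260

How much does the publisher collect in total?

Sorting advertisers: $7.37 (Talon) > $6.83 (Apex) > $3.75 (Verdant) > …
Slot 1: Talon pays $6.83 × 380 = $2595.40
Slot 2: Apex pays $3.75 × 260 = $975.00
Total = $3570.40

Total revenue: $3570.40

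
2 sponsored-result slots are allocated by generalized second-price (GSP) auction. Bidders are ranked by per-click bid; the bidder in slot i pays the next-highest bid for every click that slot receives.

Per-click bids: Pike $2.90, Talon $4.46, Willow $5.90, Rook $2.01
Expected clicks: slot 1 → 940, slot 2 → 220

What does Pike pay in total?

Pike pays $0.00

Sorting advertisers: $5.90 (Willow) > $4.46 (Talon) > $2.90 (Pike) > …
Pike ranks below slot 2 → no slot, pays nothing.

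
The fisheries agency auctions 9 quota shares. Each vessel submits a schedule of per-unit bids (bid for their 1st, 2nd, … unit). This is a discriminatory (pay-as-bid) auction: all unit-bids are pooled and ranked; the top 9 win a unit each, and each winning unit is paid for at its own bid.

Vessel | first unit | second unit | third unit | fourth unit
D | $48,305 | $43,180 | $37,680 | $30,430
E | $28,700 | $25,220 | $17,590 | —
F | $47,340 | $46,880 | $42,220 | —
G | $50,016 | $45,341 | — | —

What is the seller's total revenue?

Total revenue: $391,392

All unit-bids, highest first — top 9: 50,016 (G-1), 48,305 (D-1), 47,340 (F-1), 46,880 (F-2), 45,341 (G-2), 43,180 (D-2), 42,220 (F-3), 37,680 (D-3), 30,430 (D-4)
Next rejected bid: $28,700 (not a price — pay-as-bid).
Each winning unit pays its own bid.
Revenue = 50,016 + 48,305 + 47,340 + 46,880 + 45,341 + 43,180 + 42,220 + 37,680 + 30,430 = $391,392.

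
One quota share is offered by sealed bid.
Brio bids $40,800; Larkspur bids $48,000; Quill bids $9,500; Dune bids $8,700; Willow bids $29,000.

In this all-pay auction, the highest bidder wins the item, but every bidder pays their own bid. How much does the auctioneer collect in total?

Total revenue: $136,000

Rule: the highest bidder wins the item, but every bidder pays their own bid.
Bids ranked: 48,000 (Larkspur) > 40,800 (Brio) > 29,000 (Willow) > 9,500 (Quill) > 8,700 (Dune)
Larkspur wins with the top bid; all bids are sunk regardless.
Every bidder forfeits their bid regardless of winning.
Revenue = 40,800 + 48,000 + 9,500 + 8,700 + 29,000 = $136,000.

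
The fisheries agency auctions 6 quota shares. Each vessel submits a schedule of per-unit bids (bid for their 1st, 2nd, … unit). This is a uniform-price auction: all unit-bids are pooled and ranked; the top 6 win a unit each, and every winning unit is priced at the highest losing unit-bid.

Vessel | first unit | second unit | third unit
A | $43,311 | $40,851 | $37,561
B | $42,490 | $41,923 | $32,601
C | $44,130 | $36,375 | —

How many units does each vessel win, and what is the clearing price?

A 3, B 2, C 1; clearing price $36,375

Pooled unit-bids ranked (top 6): 44,130 (C-1), 43,311 (A-1), 42,490 (B-1), 41,923 (B-2), 40,851 (A-2), 37,561 (A-3)
The (k+1)-th unit-bid is $36,375.
Allocation: A 3, B 2, C 1.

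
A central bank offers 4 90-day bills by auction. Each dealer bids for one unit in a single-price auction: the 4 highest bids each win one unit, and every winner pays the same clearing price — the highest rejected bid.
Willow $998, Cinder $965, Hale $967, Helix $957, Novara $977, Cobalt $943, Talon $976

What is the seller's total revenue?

Total revenue: $3,860

Bids ranked high→low: 998 (Willow), 977 (Novara), 976 (Talon), 967 (Hale), 965 (Cinder), 957 (Helix), …
The 4 highest are Willow, Novara, Talon, Hale.
Clearing price = highest rejected bid = $965.
Total revenue = 4 × $965 = $3,860.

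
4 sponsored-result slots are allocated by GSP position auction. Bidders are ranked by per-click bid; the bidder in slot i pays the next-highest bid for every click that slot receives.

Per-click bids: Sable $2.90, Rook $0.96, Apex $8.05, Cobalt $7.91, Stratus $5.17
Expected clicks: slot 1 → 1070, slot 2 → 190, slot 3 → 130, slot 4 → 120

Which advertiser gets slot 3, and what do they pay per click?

Stratus; $2.90 per click

Per-click bids in order: $8.05 (Apex) > $7.91 (Cobalt) > $5.17 (Stratus) > $2.90 (Sable) > $0.96 (Rook)
Slot 3 goes to the third-ranked bidder, Stratus, who pays the next bid down: $2.90/click.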